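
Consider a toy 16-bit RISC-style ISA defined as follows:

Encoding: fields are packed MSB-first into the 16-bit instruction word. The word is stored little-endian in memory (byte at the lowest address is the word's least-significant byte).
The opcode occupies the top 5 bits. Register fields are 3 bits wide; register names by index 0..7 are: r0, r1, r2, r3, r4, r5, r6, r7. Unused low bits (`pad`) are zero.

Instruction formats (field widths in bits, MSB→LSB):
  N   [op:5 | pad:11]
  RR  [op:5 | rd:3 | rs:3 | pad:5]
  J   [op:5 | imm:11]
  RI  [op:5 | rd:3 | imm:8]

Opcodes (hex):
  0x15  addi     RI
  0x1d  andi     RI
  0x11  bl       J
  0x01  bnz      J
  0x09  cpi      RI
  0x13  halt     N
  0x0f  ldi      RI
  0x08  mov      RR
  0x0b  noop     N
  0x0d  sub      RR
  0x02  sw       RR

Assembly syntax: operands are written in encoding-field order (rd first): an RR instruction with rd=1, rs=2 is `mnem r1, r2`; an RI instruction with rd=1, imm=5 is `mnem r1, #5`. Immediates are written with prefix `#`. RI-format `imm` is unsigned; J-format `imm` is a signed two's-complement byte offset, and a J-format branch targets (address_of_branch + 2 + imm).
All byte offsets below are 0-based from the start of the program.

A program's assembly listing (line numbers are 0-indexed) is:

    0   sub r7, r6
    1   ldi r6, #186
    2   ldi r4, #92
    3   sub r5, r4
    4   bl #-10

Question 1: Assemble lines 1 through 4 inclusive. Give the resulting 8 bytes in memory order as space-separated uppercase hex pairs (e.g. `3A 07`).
L1: ldi op=0xf:5|rd=6:3|imm=186:8 ⇒ 0x7eba ⇒ little ba 7e
L2: ldi op=0xf:5|rd=4:3|imm=92:8 ⇒ 0x7c5c ⇒ little 5c 7c
L3: sub op=0xd:5|rd=5:3|rs=4:3|pad=0:5 ⇒ 0x6d80 ⇒ little 80 6d
L4: bl op=0x11:5|imm=-10:11 ⇒ 0x8ff6 ⇒ little f6 8f

BA 7E 5C 7C 80 6D F6 8F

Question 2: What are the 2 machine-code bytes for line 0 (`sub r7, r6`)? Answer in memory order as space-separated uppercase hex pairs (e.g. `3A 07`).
C0 6F

0. sub fields op=0xd:5|rd=7:3|rs=6:3|pad=0:5 → word 6fc0h → c0 6f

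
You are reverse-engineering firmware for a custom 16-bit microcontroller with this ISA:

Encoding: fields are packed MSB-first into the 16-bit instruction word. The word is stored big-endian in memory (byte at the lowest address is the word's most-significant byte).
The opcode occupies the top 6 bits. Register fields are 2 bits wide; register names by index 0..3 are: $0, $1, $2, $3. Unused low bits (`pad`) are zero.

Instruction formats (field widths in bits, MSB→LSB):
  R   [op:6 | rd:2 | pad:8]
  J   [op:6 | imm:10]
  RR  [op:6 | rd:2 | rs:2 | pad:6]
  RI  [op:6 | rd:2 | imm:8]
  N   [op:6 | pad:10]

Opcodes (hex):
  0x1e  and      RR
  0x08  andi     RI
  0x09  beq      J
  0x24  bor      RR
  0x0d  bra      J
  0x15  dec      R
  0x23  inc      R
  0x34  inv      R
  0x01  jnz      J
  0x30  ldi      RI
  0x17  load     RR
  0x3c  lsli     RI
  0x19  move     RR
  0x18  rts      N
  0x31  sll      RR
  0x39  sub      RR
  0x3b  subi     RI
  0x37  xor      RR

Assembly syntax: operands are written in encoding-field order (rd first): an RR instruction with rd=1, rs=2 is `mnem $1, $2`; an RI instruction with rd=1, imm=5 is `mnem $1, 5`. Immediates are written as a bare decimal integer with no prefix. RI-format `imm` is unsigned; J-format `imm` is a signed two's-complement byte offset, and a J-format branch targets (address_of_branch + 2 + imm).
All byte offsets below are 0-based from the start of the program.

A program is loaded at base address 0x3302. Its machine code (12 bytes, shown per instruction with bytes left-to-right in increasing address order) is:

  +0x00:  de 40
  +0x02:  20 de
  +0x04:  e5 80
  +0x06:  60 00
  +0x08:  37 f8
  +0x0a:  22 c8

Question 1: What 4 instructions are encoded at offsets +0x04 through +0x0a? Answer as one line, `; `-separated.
sub $1, $2; rts; bra -8; andi $2, 200

+0x04: e5 80 ⇒ word 0xe580 (big)
  op=0xe580>>10=0x39 ⇒ sub (RR)
  [9:8] rd=1 = $1
  [7:6] rs=2 = $2
+0x06: 60 00 ⇒ word 0x6000 (big)
  op=0x6000>>10=0x18 ⇒ rts (N)
+0x08: 37 f8 ⇒ word 0x37f8 (big)
  op=0x37f8>>10=0xd ⇒ bra (J)
  [9:0] imm=1016 (s10→-8) = -8
+0x0a: 22 c8 ⇒ word 0x22c8 (big)
  op=0x22c8>>10=0x8 ⇒ andi (RI)
  [9:8] rd=2 = $2
  [7:0] imm=200 = 200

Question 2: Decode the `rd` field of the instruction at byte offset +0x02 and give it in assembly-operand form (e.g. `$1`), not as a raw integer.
$0

off 0x02: read 20 de as big → 0x20de
  top 6b → 0x8 → andi [RI]
  rd@[9:8]=0x0 ⇒ $0
  imm@[7:0]=0xde ⇒ 222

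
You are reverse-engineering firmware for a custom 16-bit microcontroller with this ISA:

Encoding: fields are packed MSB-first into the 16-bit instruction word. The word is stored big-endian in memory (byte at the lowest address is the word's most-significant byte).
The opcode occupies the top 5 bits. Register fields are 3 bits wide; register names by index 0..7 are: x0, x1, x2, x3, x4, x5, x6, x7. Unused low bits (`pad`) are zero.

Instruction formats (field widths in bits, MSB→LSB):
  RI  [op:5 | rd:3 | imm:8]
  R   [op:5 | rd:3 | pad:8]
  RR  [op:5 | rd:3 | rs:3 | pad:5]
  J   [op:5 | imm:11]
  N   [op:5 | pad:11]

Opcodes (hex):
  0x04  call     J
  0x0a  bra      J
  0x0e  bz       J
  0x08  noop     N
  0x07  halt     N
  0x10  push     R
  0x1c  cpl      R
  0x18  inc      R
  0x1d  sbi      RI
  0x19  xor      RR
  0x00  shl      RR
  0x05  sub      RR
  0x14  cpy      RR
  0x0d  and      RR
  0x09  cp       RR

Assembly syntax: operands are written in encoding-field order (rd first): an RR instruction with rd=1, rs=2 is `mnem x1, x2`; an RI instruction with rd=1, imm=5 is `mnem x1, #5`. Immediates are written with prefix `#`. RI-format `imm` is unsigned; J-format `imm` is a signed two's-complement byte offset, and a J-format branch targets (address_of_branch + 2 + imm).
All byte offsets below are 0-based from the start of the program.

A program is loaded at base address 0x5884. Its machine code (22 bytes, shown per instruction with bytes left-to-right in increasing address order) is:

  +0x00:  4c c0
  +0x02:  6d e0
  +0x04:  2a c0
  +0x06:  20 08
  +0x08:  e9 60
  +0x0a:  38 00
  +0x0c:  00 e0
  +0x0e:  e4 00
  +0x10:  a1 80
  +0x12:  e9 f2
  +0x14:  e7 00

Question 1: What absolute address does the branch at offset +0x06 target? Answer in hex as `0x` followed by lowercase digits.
[06] 20 08 → 0x2008
  op=0x2008>>11=0x4 ⇒ call (J)
  imm@[10:0]=0x8 ⇒ #8
  target = base 0x5884 + off 0x06 + 2 + imm 8 = 0x5894

0x5894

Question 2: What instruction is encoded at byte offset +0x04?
sub x2, x6

[04] 2a c0 → 0x2ac0
  op=0x2ac0>>11=0x5 ⇒ sub (RR)
  [10:8] rd=2 = x2
  [7:5] rs=6 = x6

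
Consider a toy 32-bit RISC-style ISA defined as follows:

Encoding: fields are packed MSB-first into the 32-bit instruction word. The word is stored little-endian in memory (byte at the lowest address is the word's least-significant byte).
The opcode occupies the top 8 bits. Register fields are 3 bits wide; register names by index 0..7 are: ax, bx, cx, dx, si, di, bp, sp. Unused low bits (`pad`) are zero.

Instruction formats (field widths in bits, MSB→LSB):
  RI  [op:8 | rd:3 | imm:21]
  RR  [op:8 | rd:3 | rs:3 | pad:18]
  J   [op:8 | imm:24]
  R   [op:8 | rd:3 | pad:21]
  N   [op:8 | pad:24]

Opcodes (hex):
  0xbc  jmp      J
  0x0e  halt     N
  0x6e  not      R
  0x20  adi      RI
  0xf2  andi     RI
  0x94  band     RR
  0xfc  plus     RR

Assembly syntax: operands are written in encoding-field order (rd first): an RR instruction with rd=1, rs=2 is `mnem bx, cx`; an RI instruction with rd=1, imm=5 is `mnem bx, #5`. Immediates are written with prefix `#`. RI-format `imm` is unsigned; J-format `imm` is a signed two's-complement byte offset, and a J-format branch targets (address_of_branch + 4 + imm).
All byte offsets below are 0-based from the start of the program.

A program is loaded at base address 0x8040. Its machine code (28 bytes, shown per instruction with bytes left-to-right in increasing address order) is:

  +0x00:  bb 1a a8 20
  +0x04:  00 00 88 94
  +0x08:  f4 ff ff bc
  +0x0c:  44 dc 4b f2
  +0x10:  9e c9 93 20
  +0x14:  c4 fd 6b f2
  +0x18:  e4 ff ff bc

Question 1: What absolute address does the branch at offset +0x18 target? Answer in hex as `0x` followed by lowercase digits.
+0x18: e4 ff ff bc ⇒ word 0xbcffffe4 (little)
  opcode bits[31:24]=0xbc: jmp/J
  imm: (w>>0)&0xffffff=0xffffe4 (s24→-28) → #-28
  target = base 0x8040 + off 0x18 + 4 + imm -28 = 0x8040

0x8040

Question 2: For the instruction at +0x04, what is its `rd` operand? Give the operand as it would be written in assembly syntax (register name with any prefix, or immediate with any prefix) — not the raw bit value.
si

@+04  little-endian(00 00 88 94) = 0x94880000
  op=0x94880000>>24=0x94 ⇒ band (RR)
  rd: (w>>21)&0x7=0x4 → si
  rs: (w>>18)&0x7=0x2 → cx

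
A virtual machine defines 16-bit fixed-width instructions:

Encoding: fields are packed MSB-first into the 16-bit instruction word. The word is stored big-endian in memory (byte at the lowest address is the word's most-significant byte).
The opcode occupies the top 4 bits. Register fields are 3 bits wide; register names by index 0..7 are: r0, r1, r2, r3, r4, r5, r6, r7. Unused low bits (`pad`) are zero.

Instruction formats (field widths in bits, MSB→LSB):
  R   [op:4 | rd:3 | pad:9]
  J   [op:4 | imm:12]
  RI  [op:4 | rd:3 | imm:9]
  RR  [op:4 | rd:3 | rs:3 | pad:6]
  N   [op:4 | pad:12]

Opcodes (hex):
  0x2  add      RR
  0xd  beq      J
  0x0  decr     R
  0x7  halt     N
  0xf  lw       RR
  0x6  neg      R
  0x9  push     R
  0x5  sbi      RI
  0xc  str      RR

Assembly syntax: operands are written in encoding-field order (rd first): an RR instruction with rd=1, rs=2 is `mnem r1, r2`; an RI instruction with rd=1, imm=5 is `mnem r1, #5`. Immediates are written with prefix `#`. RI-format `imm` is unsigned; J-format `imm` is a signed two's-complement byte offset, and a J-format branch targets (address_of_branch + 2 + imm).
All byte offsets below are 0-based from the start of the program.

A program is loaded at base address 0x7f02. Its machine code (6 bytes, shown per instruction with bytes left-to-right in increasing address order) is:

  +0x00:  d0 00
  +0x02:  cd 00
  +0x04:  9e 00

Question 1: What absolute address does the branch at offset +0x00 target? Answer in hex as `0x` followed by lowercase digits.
0x7f04

+0x00: d0 00 ⇒ word 0xd000 (big)
  top 4b → 0xd → beq [J]
  imm: (w>>0)&0xfff=0x0 → #0
  target = base 0x7f02 + off 0x00 + 2 + imm 0 = 0x7f04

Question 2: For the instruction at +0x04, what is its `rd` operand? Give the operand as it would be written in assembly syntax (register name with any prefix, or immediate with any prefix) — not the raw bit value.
+0x04: 9e 00 ⇒ word 0x9e00 (big)
  top 4b → 0x9 → push [R]
  rd: (w>>9)&0x7=0x7 → r7

r7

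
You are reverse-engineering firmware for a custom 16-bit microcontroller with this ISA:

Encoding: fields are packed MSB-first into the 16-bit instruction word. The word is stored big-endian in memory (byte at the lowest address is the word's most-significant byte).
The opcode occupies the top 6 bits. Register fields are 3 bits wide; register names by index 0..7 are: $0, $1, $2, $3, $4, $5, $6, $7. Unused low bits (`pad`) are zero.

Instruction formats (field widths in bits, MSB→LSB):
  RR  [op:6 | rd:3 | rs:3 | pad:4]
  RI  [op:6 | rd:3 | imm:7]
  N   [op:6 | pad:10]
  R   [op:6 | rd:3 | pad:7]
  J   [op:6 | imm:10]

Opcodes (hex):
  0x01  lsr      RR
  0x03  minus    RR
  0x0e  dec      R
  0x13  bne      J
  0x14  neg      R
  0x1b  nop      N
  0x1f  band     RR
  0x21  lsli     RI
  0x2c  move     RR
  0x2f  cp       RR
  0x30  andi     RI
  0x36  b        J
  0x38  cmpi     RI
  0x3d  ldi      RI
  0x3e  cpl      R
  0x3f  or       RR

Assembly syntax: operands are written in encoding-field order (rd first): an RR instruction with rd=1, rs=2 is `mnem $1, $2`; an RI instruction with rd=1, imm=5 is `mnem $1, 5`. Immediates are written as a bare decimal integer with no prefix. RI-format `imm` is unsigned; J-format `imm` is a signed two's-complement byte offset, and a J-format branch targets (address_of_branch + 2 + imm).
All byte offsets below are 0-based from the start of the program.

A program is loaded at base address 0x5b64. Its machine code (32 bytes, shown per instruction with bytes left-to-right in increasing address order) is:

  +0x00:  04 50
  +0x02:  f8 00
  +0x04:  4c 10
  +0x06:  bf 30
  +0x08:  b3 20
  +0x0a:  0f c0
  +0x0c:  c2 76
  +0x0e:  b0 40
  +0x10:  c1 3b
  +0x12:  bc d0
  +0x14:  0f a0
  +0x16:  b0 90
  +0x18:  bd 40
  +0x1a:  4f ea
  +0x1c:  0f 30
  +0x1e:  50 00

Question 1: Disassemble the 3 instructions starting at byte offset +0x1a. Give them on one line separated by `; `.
bne -22; minus $6, $3; neg $0

off 0x1a: read 4f ea as big → 0x4fea
  op=0x4fea>>10=0x13 ⇒ bne (J)
  imm: (w>>0)&0x3ff=0x3ea (s10→-22) → -22
off 0x1c: read 0f 30 as big → 0x0f30
  op=0x0f30>>10=0x3 ⇒ minus (RR)
  rd: (w>>7)&0x7=0x6 → $6
  rs: (w>>4)&0x7=0x3 → $3
off 0x1e: read 50 00 as big → 0x5000
  op=0x5000>>10=0x14 ⇒ neg (R)
  rd: (w>>7)&0x7=0x0 → $0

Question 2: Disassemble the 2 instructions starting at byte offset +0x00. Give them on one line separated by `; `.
+0x00: 04 50 ⇒ word 0x0450 (big)
  opcode bits[15:10]=0x1: lsr/RR
  [9:7] rd=0 = $0
  [6:4] rs=5 = $5
+0x02: f8 00 ⇒ word 0xf800 (big)
  opcode bits[15:10]=0x3e: cpl/R
  [9:7] rd=0 = $0

lsr $0, $5; cpl $0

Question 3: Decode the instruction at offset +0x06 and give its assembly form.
cp $6, $3

[06] bf 30 → 0xbf30
  op=0xbf30>>10=0x2f ⇒ cp (RR)
  rd@[9:7]=0x6 ⇒ $6
  rs@[6:4]=0x3 ⇒ $3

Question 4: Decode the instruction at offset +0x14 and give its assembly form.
minus $7, $2

off 0x14: read 0f a0 as big → 0x0fa0
  op=0x0fa0>>10=0x3 ⇒ minus (RR)
  rd: (w>>7)&0x7=0x7 → $7
  rs: (w>>4)&0x7=0x2 → $2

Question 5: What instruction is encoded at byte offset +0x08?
move $6, $2

off 0x08: read b3 20 as big → 0xb320
  opcode bits[15:10]=0x2c: move/RR
  [9:7] rd=6 = $6
  [6:4] rs=2 = $2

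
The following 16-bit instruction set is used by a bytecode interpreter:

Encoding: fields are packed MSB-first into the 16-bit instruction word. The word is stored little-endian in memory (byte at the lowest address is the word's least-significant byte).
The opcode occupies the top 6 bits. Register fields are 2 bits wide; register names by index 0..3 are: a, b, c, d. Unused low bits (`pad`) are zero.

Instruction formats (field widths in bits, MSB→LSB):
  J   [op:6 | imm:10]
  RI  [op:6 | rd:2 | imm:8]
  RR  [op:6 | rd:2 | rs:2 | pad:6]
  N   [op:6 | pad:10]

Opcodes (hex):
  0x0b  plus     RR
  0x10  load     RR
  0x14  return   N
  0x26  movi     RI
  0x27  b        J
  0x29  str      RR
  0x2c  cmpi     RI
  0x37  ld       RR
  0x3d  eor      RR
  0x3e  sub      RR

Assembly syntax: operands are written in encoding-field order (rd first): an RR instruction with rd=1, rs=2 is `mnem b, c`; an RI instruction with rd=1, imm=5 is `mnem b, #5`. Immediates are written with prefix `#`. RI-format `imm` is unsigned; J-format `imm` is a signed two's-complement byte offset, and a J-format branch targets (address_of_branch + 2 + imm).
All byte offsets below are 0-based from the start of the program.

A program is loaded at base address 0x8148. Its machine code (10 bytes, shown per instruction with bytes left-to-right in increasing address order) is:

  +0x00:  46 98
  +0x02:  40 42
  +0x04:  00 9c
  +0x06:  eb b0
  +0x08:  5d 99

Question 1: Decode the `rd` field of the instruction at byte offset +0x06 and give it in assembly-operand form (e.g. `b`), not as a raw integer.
a

+0x06: eb b0 ⇒ word 0xb0eb (little)
  opcode bits[15:10]=0x2c: cmpi/RI
  rd: (w>>8)&0x3=0x0 → a
  imm: (w>>0)&0xff=0xeb → #235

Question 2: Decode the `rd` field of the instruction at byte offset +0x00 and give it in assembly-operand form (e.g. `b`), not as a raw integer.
@+00  little-endian(46 98) = 0x9846
  opcode bits[15:10]=0x26: movi/RI
  rd@[9:8]=0x0 ⇒ a
  imm@[7:0]=0x46 ⇒ #70

a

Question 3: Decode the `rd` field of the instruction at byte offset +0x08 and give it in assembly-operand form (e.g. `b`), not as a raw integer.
b

+0x08: 5d 99 ⇒ word 0x995d (little)
  opcode bits[15:10]=0x26: movi/RI
  rd: (w>>8)&0x3=0x1 → b
  imm: (w>>0)&0xff=0x5d → #93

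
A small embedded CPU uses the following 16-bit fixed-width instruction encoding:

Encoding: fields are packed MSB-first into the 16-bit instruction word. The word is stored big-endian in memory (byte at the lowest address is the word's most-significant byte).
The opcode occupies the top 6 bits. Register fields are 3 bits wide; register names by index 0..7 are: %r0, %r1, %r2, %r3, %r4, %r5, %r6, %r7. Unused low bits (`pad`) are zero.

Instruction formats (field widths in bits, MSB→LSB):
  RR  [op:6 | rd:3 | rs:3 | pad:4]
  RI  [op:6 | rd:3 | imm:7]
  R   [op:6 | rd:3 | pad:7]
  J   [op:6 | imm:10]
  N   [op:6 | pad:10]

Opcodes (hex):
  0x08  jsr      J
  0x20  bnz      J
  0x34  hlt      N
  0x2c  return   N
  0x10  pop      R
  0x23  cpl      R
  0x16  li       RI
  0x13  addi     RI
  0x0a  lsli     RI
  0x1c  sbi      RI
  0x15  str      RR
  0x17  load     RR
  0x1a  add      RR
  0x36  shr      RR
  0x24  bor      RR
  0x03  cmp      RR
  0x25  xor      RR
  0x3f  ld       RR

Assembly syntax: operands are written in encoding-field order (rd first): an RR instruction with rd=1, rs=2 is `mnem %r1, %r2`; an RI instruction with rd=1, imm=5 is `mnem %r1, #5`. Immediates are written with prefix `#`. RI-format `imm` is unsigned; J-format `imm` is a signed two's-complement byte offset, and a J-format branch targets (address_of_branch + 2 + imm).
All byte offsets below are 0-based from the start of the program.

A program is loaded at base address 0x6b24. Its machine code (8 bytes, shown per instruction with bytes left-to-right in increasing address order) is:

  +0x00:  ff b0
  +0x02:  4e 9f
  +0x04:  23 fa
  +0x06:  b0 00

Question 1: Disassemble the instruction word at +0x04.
[04] 23 fa → 0x23fa
  op=0x23fa>>10=0x8 ⇒ jsr (J)
  imm: (w>>0)&0x3ff=0x3fa (s10→-6) → #-6

jsr #-6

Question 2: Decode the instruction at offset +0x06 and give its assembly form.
[06] b0 00 → 0xb000
  opcode bits[15:10]=0x2c: return/N

return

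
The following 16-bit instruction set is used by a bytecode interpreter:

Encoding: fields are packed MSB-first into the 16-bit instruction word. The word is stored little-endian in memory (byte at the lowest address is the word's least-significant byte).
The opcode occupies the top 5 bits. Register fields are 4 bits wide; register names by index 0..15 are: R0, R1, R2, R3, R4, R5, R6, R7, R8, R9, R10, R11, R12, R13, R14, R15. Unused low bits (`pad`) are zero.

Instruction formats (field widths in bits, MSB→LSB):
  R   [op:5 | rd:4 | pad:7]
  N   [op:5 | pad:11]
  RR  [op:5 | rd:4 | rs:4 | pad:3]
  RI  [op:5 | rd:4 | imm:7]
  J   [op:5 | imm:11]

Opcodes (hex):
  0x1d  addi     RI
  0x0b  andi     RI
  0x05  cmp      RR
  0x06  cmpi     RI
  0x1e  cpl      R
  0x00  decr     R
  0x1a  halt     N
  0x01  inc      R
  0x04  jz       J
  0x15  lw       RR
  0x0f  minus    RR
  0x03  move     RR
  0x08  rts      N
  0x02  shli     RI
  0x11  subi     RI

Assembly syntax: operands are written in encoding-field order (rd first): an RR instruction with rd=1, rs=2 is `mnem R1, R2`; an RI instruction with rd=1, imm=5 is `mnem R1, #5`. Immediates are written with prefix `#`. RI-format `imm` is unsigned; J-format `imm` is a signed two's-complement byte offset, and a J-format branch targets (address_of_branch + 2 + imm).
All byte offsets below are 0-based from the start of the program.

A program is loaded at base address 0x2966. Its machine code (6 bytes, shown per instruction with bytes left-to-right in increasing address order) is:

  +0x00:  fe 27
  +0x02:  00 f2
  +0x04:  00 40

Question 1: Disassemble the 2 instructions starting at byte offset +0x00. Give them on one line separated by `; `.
+0x00: fe 27 ⇒ word 0x27fe (little)
  opcode bits[15:11]=0x4: jz/J
  imm: (w>>0)&0x7ff=0x7fe (s11→-2) → #-2
+0x02: 00 f2 ⇒ word 0xf200 (little)
  opcode bits[15:11]=0x1e: cpl/R
  rd: (w>>7)&0xf=0x4 → R4

jz #-2; cpl R4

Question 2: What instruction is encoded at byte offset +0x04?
@+04  little-endian(00 40) = 0x4000
  op=0x4000>>11=0x8 ⇒ rts (N)

rts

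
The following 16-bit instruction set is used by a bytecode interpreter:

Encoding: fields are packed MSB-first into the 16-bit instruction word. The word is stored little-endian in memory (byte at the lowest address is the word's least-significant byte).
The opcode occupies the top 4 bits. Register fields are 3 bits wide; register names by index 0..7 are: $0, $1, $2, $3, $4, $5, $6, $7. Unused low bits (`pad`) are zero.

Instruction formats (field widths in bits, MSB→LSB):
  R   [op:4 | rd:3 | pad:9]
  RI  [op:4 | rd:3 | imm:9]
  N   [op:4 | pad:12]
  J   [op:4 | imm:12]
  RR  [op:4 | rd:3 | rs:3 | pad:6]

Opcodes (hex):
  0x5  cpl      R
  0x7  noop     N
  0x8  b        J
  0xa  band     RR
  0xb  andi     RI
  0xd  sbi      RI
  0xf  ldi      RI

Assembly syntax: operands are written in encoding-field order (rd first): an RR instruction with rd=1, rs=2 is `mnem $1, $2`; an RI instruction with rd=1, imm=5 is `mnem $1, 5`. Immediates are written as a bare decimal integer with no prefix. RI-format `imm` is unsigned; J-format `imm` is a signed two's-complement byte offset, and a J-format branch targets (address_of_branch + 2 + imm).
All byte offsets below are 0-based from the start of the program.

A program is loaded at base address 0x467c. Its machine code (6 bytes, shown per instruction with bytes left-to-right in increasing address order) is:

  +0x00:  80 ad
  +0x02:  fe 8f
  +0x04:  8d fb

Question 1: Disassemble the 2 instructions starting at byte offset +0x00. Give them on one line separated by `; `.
+0x00: 80 ad ⇒ word 0xad80 (little)
  top 4b → 0xa → band [RR]
  rd@[11:9]=0x6 ⇒ $6
  rs@[8:6]=0x6 ⇒ $6
+0x02: fe 8f ⇒ word 0x8ffe (little)
  top 4b → 0x8 → b [J]
  imm@[11:0]=0xffe (s12→-2) ⇒ -2

band $6, $6; b -2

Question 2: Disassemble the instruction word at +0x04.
ldi $5, 397

[04] 8d fb → 0xfb8d
  opcode bits[15:12]=0xf: ldi/RI
  [11:9] rd=5 = $5
  [8:0] imm=397 = 397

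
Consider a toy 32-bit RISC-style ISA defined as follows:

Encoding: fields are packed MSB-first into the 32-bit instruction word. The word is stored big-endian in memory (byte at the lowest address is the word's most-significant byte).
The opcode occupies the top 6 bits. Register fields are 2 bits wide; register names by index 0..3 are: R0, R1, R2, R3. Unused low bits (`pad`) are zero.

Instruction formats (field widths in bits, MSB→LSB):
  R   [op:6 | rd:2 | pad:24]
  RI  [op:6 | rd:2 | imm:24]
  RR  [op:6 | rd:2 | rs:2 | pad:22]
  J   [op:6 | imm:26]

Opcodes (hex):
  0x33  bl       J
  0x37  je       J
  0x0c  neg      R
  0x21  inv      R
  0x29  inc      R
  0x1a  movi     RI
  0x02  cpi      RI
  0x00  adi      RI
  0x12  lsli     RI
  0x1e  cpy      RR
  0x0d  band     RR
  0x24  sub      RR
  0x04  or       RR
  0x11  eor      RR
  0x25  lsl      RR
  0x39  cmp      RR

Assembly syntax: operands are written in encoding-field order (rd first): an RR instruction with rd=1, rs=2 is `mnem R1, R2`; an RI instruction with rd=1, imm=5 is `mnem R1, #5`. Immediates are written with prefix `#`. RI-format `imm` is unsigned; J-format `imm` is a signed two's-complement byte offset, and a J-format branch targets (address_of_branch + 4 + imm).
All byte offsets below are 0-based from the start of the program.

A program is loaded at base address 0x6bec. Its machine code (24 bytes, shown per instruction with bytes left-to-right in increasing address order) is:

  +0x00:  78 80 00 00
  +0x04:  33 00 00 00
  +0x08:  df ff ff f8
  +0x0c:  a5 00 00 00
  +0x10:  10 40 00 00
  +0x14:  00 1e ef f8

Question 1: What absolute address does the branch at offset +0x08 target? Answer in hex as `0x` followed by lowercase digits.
[08] df ff ff f8 → 0xdffffff8
  op=0xdffffff8>>26=0x37 ⇒ je (J)
  imm@[25:0]=0x3fffff8 (s26→-8) ⇒ #-8
  target = base 0x6bec + off 0x08 + 4 + imm -8 = 0x6bf0

0x6bf0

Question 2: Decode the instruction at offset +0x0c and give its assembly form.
inc R1

+0x0c: a5 00 00 00 ⇒ word 0xa5000000 (big)
  opcode bits[31:26]=0x29: inc/R
  [25:24] rd=1 = R1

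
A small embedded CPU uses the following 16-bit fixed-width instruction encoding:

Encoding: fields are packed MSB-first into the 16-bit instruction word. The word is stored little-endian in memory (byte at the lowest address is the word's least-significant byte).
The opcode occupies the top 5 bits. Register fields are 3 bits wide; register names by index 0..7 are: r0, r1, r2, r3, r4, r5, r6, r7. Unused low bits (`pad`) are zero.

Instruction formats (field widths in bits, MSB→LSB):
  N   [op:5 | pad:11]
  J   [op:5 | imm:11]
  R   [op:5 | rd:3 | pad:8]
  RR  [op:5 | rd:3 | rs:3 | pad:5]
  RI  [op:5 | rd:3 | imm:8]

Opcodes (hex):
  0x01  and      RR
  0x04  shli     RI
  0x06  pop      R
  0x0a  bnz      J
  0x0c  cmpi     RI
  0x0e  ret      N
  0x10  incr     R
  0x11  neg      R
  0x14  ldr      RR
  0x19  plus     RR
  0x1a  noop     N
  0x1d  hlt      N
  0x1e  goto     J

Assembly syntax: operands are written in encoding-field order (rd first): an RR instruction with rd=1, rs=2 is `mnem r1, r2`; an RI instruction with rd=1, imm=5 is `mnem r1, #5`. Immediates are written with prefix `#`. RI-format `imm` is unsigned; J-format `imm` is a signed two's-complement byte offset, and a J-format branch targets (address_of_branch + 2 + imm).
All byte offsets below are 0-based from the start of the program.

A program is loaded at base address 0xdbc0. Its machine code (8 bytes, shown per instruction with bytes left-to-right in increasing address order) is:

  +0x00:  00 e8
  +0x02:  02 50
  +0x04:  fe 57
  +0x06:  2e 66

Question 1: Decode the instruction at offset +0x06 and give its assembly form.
cmpi r6, #46

[06] 2e 66 → 0x662e
  opcode bits[15:11]=0xc: cmpi/RI
  [10:8] rd=6 = r6
  [7:0] imm=46 = #46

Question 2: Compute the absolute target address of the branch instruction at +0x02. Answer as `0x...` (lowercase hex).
[02] 02 50 → 0x5002
  opcode bits[15:11]=0xa: bnz/J
  imm@[10:0]=0x2 ⇒ #2
  target = base 0xdbc0 + off 0x02 + 2 + imm 2 = 0xdbc6

0xdbc6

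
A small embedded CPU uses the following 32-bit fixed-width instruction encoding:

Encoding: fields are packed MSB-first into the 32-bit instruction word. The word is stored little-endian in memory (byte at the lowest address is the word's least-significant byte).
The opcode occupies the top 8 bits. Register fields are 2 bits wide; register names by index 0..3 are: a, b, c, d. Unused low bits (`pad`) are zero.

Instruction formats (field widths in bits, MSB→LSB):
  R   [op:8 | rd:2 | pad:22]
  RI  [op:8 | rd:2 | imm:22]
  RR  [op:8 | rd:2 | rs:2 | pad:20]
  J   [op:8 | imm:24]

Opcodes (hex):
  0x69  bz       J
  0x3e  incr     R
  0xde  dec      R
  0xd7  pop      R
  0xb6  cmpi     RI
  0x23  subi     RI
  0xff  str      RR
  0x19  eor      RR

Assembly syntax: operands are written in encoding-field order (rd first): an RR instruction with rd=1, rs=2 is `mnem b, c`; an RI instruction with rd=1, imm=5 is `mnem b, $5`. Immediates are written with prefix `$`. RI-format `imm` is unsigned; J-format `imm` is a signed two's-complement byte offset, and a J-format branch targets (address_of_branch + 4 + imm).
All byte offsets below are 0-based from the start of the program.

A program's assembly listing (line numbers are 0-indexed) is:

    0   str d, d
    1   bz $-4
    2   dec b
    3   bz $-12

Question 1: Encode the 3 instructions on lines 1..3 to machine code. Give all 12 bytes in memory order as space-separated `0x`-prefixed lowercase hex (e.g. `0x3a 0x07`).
L1: bz op=0x69:8|imm=-4:24 ⇒ 0x69fffffc ⇒ little fc ff ff 69
L2: dec op=0xde:8|rd=1:2|pad=0:22 ⇒ 0xde400000 ⇒ little 00 00 40 de
L3: bz op=0x69:8|imm=-12:24 ⇒ 0x69fffff4 ⇒ little f4 ff ff 69

0xfc 0xff 0xff 0x69 0x00 0x00 0x40 0xde 0xf4 0xff 0xff 0x69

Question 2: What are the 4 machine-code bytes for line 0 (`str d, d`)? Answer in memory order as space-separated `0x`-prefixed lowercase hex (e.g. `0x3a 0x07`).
line 0 (str): pack op=0xff:8|rd=3:2|rs=3:2|pad=0:20 = 0xfff00000; little→ 00 00 f0 ff

0x00 0x00 0xf0 0xff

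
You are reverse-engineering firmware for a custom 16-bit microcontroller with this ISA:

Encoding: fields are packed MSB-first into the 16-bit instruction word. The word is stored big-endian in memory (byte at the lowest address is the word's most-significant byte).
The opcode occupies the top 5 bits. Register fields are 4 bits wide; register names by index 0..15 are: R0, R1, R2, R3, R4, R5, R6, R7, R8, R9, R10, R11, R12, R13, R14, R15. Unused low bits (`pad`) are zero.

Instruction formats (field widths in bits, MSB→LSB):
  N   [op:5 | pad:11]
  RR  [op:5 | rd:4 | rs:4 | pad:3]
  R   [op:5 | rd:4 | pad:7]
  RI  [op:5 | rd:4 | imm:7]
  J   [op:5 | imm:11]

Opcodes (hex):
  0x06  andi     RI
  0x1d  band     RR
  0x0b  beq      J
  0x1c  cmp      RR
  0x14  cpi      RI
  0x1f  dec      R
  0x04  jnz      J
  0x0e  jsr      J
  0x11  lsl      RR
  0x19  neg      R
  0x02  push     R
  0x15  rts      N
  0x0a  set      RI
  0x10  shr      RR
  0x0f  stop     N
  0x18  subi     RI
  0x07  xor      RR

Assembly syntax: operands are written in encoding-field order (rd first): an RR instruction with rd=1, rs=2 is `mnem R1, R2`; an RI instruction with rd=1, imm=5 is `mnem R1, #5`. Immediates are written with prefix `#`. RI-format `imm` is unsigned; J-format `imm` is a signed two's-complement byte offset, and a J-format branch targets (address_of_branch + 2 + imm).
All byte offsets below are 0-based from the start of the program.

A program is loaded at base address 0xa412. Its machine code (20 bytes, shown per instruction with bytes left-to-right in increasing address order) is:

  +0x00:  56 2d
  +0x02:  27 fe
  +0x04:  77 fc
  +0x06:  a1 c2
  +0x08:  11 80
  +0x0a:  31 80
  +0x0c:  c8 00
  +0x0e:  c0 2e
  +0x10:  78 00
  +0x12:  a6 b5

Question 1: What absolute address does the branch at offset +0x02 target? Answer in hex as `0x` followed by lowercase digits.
@+02  big-endian(27 fe) = 0x27fe
  op=0x27fe>>11=0x4 ⇒ jnz (J)
  imm: (w>>0)&0x7ff=0x7fe (s11→-2) → #-2
  target = base 0xa412 + off 0x02 + 2 + imm -2 = 0xa414

0xa414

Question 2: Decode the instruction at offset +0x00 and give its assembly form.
off 0x00: read 56 2d as big → 0x562d
  opcode bits[15:11]=0xa: set/RI
  rd@[10:7]=0xc ⇒ R12
  imm@[6:0]=0x2d ⇒ #45

set R12, #45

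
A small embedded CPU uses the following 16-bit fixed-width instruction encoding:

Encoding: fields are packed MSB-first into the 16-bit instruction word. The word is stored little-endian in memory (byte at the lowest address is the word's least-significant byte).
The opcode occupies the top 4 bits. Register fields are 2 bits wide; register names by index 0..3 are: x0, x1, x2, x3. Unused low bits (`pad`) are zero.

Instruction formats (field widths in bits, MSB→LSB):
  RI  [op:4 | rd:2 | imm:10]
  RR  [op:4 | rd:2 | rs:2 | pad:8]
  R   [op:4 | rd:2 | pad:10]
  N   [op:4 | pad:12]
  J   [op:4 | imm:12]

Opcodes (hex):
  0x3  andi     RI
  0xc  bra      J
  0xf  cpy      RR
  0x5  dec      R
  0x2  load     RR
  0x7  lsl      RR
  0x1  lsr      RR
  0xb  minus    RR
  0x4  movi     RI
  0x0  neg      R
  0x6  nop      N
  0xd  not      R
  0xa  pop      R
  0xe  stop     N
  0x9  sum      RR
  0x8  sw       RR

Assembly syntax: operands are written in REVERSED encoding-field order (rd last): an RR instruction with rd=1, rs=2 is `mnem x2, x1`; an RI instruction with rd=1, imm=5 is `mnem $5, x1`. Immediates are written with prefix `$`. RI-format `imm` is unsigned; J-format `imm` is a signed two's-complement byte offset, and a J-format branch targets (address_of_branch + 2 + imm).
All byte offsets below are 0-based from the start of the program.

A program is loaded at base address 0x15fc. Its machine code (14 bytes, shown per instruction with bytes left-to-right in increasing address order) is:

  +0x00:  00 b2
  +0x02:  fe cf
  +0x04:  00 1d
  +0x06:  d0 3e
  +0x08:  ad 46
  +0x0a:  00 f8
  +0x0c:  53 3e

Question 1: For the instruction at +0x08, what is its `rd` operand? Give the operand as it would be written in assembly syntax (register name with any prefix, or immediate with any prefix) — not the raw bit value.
+0x08: ad 46 ⇒ word 0x46ad (little)
  top 4b → 0x4 → movi [RI]
  rd@[11:10]=0x1 ⇒ x1
  imm@[9:0]=0x2ad ⇒ $685

x1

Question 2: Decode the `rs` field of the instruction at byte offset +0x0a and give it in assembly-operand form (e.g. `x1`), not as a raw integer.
x0

+0x0a: 00 f8 ⇒ word 0xf800 (little)
  op=0xf800>>12=0xf ⇒ cpy (RR)
  rd: (w>>10)&0x3=0x2 → x2
  rs: (w>>8)&0x3=0x0 → x0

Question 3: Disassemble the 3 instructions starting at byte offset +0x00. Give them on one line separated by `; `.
minus x2, x0; bra $-2; lsr x1, x3

@+00  little-endian(00 b2) = 0xb200
  op=0xb200>>12=0xb ⇒ minus (RR)
  rd: (w>>10)&0x3=0x0 → x0
  rs: (w>>8)&0x3=0x2 → x2
@+02  little-endian(fe cf) = 0xcffe
  op=0xcffe>>12=0xc ⇒ bra (J)
  imm: (w>>0)&0xfff=0xffe (s12→-2) → $-2
@+04  little-endian(00 1d) = 0x1d00
  op=0x1d00>>12=0x1 ⇒ lsr (RR)
  rd: (w>>10)&0x3=0x3 → x3
  rs: (w>>8)&0x3=0x1 → x1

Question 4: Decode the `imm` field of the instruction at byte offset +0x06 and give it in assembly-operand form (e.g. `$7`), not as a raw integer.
$720

+0x06: d0 3e ⇒ word 0x3ed0 (little)
  op=0x3ed0>>12=0x3 ⇒ andi (RI)
  rd@[11:10]=0x3 ⇒ x3
  imm@[9:0]=0x2d0 ⇒ $720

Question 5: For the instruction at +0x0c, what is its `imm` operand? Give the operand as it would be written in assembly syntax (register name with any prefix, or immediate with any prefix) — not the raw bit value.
@+0c  little-endian(53 3e) = 0x3e53
  opcode bits[15:12]=0x3: andi/RI
  [11:10] rd=3 = x3
  [9:0] imm=595 = $595

$595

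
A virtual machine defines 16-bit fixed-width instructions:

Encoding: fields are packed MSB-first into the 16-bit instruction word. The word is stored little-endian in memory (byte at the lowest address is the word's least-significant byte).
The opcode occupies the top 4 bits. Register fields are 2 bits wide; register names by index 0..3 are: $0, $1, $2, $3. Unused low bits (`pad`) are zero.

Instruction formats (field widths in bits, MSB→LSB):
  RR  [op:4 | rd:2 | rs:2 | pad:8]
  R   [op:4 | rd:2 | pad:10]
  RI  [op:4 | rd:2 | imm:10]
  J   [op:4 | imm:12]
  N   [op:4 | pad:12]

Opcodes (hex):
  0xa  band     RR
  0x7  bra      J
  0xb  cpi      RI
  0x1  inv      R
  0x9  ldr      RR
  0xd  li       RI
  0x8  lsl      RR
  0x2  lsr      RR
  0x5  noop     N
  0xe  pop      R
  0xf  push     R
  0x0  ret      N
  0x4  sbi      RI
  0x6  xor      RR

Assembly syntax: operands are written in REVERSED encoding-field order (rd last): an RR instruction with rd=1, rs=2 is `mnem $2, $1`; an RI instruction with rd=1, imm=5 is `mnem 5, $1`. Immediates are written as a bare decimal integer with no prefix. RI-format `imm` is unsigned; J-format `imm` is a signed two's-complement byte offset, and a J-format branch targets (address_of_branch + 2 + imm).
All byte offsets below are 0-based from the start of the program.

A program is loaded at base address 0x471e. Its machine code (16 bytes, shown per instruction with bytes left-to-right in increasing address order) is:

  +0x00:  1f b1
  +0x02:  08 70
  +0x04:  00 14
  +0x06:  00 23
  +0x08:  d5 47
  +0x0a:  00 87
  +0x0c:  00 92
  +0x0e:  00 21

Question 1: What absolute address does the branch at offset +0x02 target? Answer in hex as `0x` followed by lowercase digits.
0x472a

+0x02: 08 70 ⇒ word 0x7008 (little)
  opcode bits[15:12]=0x7: bra/J
  imm: (w>>0)&0xfff=0x8 → 8
  target = base 0x471e + off 0x02 + 2 + imm 8 = 0x472a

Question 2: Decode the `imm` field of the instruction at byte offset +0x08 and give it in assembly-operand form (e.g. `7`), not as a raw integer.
off 0x08: read d5 47 as little → 0x47d5
  top 4b → 0x4 → sbi [RI]
  [11:10] rd=1 = $1
  [9:0] imm=981 = 981

981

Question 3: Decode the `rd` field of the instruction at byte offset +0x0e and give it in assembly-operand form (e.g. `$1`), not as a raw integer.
off 0x0e: read 00 21 as little → 0x2100
  top 4b → 0x2 → lsr [RR]
  rd@[11:10]=0x0 ⇒ $0
  rs@[9:8]=0x1 ⇒ $1

$0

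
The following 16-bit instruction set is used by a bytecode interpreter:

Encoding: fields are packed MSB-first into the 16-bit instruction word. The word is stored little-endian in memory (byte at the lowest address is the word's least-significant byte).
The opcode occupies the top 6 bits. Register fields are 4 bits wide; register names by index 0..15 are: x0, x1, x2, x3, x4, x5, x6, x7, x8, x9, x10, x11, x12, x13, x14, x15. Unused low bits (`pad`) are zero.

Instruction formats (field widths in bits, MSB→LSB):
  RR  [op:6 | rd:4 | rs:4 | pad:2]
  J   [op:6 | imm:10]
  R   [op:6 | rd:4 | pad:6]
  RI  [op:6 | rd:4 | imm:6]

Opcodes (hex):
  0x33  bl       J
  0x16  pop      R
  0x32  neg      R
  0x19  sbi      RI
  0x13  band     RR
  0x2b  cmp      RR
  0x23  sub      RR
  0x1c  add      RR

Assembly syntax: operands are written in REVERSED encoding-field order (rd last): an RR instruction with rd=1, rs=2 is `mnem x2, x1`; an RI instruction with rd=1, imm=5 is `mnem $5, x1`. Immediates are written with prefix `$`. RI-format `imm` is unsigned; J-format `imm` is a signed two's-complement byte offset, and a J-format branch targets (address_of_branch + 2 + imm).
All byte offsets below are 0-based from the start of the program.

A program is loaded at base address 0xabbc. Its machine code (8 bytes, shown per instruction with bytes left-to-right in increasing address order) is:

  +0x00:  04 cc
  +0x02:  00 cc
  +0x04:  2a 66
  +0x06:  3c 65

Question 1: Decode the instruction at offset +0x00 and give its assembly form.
+0x00: 04 cc ⇒ word 0xcc04 (little)
  opcode bits[15:10]=0x33: bl/J
  imm@[9:0]=0x4 ⇒ $4

bl $4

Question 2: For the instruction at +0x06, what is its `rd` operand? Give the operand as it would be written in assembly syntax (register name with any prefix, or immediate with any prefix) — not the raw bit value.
x4

off 0x06: read 3c 65 as little → 0x653c
  top 6b → 0x19 → sbi [RI]
  [9:6] rd=4 = x4
  [5:0] imm=60 = $60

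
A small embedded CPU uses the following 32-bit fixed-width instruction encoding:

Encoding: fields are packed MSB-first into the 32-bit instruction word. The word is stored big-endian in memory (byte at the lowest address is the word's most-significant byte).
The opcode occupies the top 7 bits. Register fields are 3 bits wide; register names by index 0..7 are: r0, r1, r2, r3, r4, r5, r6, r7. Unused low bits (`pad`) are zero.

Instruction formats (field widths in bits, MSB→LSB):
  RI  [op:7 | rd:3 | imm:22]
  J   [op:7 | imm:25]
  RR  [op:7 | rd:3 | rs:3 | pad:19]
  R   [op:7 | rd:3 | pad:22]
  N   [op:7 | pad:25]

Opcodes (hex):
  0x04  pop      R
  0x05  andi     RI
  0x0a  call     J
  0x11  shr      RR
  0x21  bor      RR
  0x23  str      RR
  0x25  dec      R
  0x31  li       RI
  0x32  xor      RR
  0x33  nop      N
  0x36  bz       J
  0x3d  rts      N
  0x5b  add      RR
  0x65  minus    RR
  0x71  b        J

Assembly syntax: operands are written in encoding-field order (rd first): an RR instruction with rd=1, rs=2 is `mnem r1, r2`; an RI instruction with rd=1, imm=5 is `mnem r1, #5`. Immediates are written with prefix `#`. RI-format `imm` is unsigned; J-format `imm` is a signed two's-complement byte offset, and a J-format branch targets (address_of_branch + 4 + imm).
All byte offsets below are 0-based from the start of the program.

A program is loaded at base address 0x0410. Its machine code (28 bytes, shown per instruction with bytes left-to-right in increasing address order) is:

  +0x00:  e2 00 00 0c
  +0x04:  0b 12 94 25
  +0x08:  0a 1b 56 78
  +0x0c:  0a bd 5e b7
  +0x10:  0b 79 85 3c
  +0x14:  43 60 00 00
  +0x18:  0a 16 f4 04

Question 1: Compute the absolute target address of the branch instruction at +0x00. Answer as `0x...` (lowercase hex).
off 0x00: read e2 00 00 0c as big → 0xe200000c
  top 7b → 0x71 → b [J]
  imm@[24:0]=0xc ⇒ #12
  target = base 0x0410 + off 0x00 + 4 + imm 12 = 0x0420

0x0420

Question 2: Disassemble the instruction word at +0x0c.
[0c] 0a bd 5e b7 → 0x0abd5eb7
  op=0x0abd5eb7>>25=0x5 ⇒ andi (RI)
  rd@[24:22]=0x2 ⇒ r2
  imm@[21:0]=0x3d5eb7 ⇒ #4021943

andi r2, #4021943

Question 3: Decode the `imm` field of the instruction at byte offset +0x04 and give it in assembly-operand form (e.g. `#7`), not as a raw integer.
#1217573

[04] 0b 12 94 25 → 0x0b129425
  opcode bits[31:25]=0x5: andi/RI
  rd@[24:22]=0x4 ⇒ r4
  imm@[21:0]=0x129425 ⇒ #1217573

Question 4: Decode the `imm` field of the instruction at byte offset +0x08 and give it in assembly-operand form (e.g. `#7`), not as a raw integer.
[08] 0a 1b 56 78 → 0x0a1b5678
  opcode bits[31:25]=0x5: andi/RI
  rd: (w>>22)&0x7=0x0 → r0
  imm: (w>>0)&0x3fffff=0x1b5678 → #1791608

#1791608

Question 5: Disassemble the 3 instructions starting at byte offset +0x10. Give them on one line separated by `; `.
andi r5, #3769660; bor r5, r4; andi r0, #1504260

@+10  big-endian(0b 79 85 3c) = 0x0b79853c
  top 7b → 0x5 → andi [RI]
  [24:22] rd=5 = r5
  [21:0] imm=3769660 = #3769660
@+14  big-endian(43 60 00 00) = 0x43600000
  top 7b → 0x21 → bor [RR]
  [24:22] rd=5 = r5
  [21:19] rs=4 = r4
@+18  big-endian(0a 16 f4 04) = 0x0a16f404
  top 7b → 0x5 → andi [RI]
  [24:22] rd=0 = r0
  [21:0] imm=1504260 = #1504260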